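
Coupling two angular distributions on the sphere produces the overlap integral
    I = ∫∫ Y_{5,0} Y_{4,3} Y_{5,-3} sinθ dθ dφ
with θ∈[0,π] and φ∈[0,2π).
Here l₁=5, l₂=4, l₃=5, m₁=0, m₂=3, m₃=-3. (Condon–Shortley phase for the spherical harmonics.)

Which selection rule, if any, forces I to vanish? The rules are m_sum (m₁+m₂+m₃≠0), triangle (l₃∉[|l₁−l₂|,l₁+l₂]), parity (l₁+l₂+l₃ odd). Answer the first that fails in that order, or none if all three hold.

none

Σmᵢ = 0  ✓
l₃∈[|l₁−l₂|,l₁+l₂]=[1,9], have l₃=5  ✓
Σlᵢ = 14 ⇒ even  ✓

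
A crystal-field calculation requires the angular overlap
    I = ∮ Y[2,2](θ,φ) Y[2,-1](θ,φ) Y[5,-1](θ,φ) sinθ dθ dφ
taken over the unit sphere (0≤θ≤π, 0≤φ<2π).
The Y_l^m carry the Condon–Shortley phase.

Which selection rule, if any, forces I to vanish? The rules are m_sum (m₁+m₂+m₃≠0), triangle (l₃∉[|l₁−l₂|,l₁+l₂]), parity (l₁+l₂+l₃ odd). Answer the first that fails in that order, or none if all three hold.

triangle

Σmᵢ = 0  ✓
l₃∈[|l₁−l₂|,l₁+l₂]=[0,4], have l₃=5  ✗
Σlᵢ = 9 ⇒ odd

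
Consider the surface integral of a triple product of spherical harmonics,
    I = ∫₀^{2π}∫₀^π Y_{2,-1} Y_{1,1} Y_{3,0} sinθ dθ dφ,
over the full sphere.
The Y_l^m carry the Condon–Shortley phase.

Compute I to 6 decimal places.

0.143048

m-sum 0 ✓  L=6 even ✓  1≤3≤3 ✓
Π(2lᵢ+1) = 5×3×7 = 105
triangle coeff Δ(2,1,3) = 1/105
Σ_t [0,0]: t=0:+1/4 = 1/4
(3j)²=3/35 [(2 1 3; 0 0 0)], sign=-1
Σ_t [0,0]: t=0:+1/12 = 1/12
(3j)²=1/35 [(2 1 3; -1 1 0)], sign=-1
⇒ 4πI² = 9/35
I = (+1)√(9/35/(4π)) = 0.14304817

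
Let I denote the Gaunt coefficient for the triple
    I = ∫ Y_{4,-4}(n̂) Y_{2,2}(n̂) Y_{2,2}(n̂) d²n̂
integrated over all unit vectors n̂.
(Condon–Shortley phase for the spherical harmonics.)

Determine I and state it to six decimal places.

0.337168

Rules hold: Σm=0, L=8 even, 2≤2≤6.
N = 9·5·5 = 225
Δ = 4!·4!·0!/9! = 1/630
Racah Σ t=2..2: t=2:+1/16 = 1/16
⇒ 3j(4 2 2; 0 0 0)² = 2/35, sgn +1
Racah Σ t=4..4: t=4:+1/576 = 1/576
⇒ 3j(4 2 2; -4 2 2)² = 1/9, sgn +1
4πI² = N·(3j₀)²·(3jₘ)² = 10/7
I = +1·√(1.42857/4π) = 0.33716777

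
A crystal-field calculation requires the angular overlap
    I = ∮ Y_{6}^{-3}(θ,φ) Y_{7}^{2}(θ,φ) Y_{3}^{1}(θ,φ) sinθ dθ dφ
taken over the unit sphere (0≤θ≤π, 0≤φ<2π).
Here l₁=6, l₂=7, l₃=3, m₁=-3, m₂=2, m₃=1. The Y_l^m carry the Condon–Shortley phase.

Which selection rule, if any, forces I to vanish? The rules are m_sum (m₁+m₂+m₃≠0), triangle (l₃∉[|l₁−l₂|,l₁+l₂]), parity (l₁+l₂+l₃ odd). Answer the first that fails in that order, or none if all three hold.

none

Σmᵢ = 0  ✓
l₃∈[|l₁−l₂|,l₁+l₂]=[1,13], have l₃=3  ✓
Σlᵢ = 16 ⇒ even  ✓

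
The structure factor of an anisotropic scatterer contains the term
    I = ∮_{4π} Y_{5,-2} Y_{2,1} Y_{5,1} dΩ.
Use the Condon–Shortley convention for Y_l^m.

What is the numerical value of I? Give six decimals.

Checks pass: Σm=0; 12 even; l₃=5∈[3,7].
(2·5+1)(2·2+1)(2·5+1) = 605
Δ: 2! 8! 2! / 13! → 1/38610
sum: t=0:+1/2880 t=1:−1/576 t=2:+1/2880 = -1/960
3j²(5 2 5; 0 0 0) = Δ·Π!·Σ² = 10/429  (sign +1)
sum: t=1:−1/2880 t=2:+1/1440 = 1/2880
3j²(5 2 5; -2 1 1) = Δ·Π!·Σ² = 7/715  (sign +1)
combine: 4πI² = 605·10/429·7/715 = 70/507
take √, sign +1: I = 0.10481902

0.104819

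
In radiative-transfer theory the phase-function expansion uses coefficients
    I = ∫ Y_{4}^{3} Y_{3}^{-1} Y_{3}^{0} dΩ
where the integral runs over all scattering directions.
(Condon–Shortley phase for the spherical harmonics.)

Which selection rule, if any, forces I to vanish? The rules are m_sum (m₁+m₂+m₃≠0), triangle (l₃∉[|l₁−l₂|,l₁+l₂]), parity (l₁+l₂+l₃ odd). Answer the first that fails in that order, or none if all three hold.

m_sum

m₁+m₂+m₃ = 3 − 1 + 0 = 2  ✗
triangle: |4−3|=1 ≤ l₃=3 ≤ 4+3=7
parity: l₁+l₂+l₃ = 10 is even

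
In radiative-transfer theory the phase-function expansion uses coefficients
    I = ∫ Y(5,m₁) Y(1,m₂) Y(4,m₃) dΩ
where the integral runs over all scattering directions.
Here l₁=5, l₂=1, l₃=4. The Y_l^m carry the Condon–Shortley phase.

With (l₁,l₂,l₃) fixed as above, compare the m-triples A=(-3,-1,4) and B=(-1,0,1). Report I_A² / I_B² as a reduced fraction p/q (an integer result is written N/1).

l's match ⇒ only the (l;m) 3-j factors differ between A and B.
A: triangle coeff Δ(5,1,4) = 1/495; Σ_t [0,0]: t=0:+1/80640 = 1/80640; (3j)²=1/495 [(5 1 4; -3 -1 4)], sign=+1
B: triangle coeff Δ(5,1,4) = 1/495; Σ_t [1,1]: t=1:−1/720 = -1/720; (3j)²=8/165 [(5 1 4; -1 0 1)], sign=+1
I_A²/I_B² = (1/495)/(8/165) = 1/24

1/24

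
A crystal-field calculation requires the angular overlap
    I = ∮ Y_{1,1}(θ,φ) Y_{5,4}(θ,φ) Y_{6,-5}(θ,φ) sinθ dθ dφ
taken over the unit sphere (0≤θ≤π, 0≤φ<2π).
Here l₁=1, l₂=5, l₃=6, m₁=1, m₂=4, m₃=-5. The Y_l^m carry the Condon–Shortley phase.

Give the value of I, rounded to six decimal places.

Rules hold: Σm=0, L=12 even, 4≤6≤6.
N = 3·11·13 = 429
Δ = 0!·2!·10!/13! = 1/858
Racah Σ t=0..0: t=0:+1/14400 = 1/14400
⇒ 3j(1 5 6; 0 0 0)² = 6/143, sgn +1
Racah Σ t=0..0: t=0:+1/725760 = 1/725760
⇒ 3j(1 5 6; 1 4 -5)² = 5/78, sgn -1
4πI² = N·(3j₀)²·(3jₘ)² = 15/13
I = -1·√(1.15385/4π) = -0.30301841

-0.303018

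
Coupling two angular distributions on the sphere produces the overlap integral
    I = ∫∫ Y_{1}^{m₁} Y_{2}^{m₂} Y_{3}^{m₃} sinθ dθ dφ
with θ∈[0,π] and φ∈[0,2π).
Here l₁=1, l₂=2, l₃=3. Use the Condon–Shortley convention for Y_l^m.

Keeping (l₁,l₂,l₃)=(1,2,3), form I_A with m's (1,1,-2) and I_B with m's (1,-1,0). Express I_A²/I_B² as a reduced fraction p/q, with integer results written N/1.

10/3

Same 1,2,3: normalisation and zero-m 3j drop out of the ratio.
A: Δ: 0! 2! 4! / 7! → 1/105; sum: t=0:+1/12 = 1/12; 3j²(1 2 3; 1 1 -2) = Δ·Π!·Σ² = 2/21  (sign -1)
B: Δ: 0! 2! 4! / 7! → 1/105; sum: t=0:+1/12 = 1/12; 3j²(1 2 3; 1 -1 0) = Δ·Π!·Σ² = 1/35  (sign -1)
I_A²/I_B² = (2/21)/(1/35) = 10/3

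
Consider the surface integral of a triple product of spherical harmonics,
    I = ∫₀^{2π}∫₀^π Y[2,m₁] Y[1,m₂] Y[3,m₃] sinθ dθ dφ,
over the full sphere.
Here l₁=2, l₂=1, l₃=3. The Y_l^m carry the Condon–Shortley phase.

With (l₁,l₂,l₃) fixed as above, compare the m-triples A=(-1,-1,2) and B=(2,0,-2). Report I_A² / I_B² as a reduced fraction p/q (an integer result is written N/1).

Shared (l₁,l₂,l₃)=(2,1,3): N and (l;000)² cancel in I_A²/I_B².
A: Δ = 0!·4!·2!/7! = 1/105; Racah Σ t=0..0: t=0:+1/12 = 1/12; ⇒ 3j(2 1 3; -1 -1 2)² = 2/21, sgn -1
B: Δ = 0!·4!·2!/7! = 1/105; Racah Σ t=0..0: t=0:+1/24 = 1/24; ⇒ 3j(2 1 3; 2 0 -2)² = 1/21, sgn -1
I_A²/I_B² = (2/21)/(1/21) = 2/1

2/1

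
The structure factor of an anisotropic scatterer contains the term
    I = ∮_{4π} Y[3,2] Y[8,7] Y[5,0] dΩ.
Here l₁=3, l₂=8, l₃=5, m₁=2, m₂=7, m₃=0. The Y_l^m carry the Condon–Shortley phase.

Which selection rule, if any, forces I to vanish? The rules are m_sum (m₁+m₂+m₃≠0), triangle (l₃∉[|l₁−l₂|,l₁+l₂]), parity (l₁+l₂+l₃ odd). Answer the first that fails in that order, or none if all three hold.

m_sum

azimuthal sum: 2 + 7 + 0 = 9  ✗
5 ≤ 5 ≤ 11 (triangle on l)
L = 3 + 8 + 5 = 16 (even)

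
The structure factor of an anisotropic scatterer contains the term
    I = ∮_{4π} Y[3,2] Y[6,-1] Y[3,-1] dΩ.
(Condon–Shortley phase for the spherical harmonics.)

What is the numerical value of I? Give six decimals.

m-sum 0 ✓  L=12 even ✓  3≤3≤9 ✓
Π(2lᵢ+1) = 7×13×7 = 637
triangle coeff Δ(3,6,3) = 1/12012
Σ_t [3,3]: t=3:−1/1296 = -1/1296
(3j)²=100/3003 [(3 6 3; 0 0 0)], sign=+1
Σ_t [1,1]: t=1:−1/5760 = -1/5760
(3j)²=5/572 [(3 6 3; 2 -1 -1)], sign=-1
⇒ 4πI² = 875/4719
I = (-1)√(875/4719/(4π)) = -0.12147142

-0.121471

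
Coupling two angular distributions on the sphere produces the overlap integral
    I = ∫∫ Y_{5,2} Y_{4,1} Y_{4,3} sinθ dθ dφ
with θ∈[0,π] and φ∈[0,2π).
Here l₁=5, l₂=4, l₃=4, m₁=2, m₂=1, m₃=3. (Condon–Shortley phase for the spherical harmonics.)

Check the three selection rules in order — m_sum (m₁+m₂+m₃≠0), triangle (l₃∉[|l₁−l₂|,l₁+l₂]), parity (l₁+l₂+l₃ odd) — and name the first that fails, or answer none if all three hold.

Σmᵢ = 6  ✗
l₃∈[|l₁−l₂|,l₁+l₂]=[1,9], have l₃=4
Σlᵢ = 13 ⇒ odd

m_sum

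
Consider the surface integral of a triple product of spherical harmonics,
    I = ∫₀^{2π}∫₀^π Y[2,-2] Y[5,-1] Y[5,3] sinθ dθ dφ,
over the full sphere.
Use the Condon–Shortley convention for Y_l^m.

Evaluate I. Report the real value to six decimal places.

Checks pass: Σm=0; 12 even; l₃=5∈[3,7].
(2·2+1)(2·5+1)(2·5+1) = 605
Δ: 2! 2! 8! / 13! → 1/38610
sum: t=0:+1/2880 t=1:−1/576 t=2:+1/2880 = -1/960
3j²(2 5 5; 0 0 0) = Δ·Π!·Σ² = 10/429  (sign +1)
sum: t=2:+1/5760 = 1/5760
3j²(2 5 5; -2 -1 3) = Δ·Π!·Σ² = 56/2145  (sign +1)
combine: 4πI² = 605·10/429·56/2145 = 560/1521
take √, sign +1: I = 0.17116875

0.171169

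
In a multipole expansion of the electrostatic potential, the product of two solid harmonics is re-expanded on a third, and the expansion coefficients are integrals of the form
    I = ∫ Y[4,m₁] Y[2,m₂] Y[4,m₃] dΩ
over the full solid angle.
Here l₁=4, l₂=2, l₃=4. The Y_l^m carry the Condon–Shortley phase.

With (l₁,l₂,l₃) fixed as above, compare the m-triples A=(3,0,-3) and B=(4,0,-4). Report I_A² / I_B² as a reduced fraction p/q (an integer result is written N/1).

1/16

Shared (l₁,l₂,l₃)=(4,2,4): N and (l;000)² cancel in I_A²/I_B².
A: Δ = 2!·6!·2!/11! = 1/13860; Racah Σ t=0..1: t=0:+1/480 t=1:−1/720 = 1/1440; ⇒ 3j(4 2 4; 3 0 -3)² = 7/1980, sgn -1
B: Δ = 2!·6!·2!/11! = 1/13860; Racah Σ t=0..0: t=0:+1/2880 = 1/2880; ⇒ 3j(4 2 4; 4 0 -4)² = 28/495, sgn +1
I_A²/I_B² = (7/1980)/(28/495) = 1/16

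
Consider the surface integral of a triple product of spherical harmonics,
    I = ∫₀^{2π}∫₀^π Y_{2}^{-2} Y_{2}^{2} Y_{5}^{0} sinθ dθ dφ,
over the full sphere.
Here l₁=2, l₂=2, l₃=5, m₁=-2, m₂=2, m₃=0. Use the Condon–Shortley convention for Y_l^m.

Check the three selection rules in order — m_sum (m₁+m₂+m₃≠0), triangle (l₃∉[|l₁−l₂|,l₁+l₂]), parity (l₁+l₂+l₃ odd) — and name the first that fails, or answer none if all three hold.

Σmᵢ = 0  ✓
l₃∈[|l₁−l₂|,l₁+l₂]=[0,4], have l₃=5  ✗
Σlᵢ = 9 ⇒ odd

triangle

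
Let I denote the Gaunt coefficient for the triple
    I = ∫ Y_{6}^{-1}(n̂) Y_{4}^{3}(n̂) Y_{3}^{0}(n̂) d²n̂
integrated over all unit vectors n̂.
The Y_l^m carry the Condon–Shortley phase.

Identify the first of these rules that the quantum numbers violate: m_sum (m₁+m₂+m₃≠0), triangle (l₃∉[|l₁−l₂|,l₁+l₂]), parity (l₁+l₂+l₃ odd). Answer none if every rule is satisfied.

azimuthal sum: -1 + 3 + 0 = 2  ✗
2 ≤ 3 ≤ 10 (triangle on l)
L = 6 + 4 + 3 = 13 (odd)

m_sum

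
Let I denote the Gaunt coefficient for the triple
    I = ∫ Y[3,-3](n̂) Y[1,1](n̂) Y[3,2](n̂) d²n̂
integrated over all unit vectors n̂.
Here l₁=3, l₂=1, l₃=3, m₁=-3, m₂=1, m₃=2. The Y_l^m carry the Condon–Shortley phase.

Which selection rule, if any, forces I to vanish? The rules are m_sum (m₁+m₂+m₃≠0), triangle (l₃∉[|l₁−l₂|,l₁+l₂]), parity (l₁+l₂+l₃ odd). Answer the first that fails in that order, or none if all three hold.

Σmᵢ = 0  ✓
l₃∈[|l₁−l₂|,l₁+l₂]=[2,4], have l₃=3  ✓
Σlᵢ = 7 ⇒ odd  ✗

parity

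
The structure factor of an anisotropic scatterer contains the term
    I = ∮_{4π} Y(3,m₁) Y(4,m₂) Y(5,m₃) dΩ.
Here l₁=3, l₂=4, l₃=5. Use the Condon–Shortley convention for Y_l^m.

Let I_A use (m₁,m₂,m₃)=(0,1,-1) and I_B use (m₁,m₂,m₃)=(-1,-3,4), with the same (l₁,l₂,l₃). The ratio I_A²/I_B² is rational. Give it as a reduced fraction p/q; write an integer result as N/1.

Shared (l₁,l₂,l₃)=(3,4,5): N and (l;000)² cancel in I_A²/I_B².
A: Δ = 2!·4!·6!/13! = 1/180180; Racah Σ t=0..2: t=0:+1/1440 t=1:−1/192 t=2:+1/432 = -19/8640; ⇒ 3j(3 4 5; 0 1 -1)² = 361/30030, sgn -1
B: Δ = 2!·4!·6!/13! = 1/180180; Racah Σ t=0..1: t=0:+1/5760 t=1:−1/4320 = -1/17280; ⇒ 3j(3 4 5; -1 -3 4)² = 7/4290, sgn +1
I_A²/I_B² = (361/30030)/(7/4290) = 361/49

361/49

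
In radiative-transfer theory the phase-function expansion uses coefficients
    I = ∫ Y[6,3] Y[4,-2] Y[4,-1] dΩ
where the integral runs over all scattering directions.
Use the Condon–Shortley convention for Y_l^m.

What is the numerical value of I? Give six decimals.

-0.103072

Checks pass: Σm=0; 14 even; l₃=4∈[2,10].
(2·6+1)(2·4+1)(2·4+1) = 1053
Δ: 6! 6! 2! / 15! → 1/1261260
sum: t=2:+1/4608 t=3:−1/1296 t=4:+1/4608 = -7/20736
3j²(6 4 4; 0 0 0) = Δ·Π!·Σ² = 20/1287  (sign -1)
sum: t=0:+1/51840 t=1:−1/5760 t=2:+1/11520 = -7/103680
3j²(6 4 4; 3 -2 -1) = Δ·Π!·Σ² = 7/858  (sign +1)
combine: 4πI² = 1053·20/1287·7/858 = 210/1573
take √, sign -1: I = -0.10307192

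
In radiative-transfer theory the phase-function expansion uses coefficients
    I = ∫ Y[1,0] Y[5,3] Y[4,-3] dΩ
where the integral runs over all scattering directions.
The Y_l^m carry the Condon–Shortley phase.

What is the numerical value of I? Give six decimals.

m-sum 0 ✓  L=10 even ✓  4≤4≤6 ✓
Π(2lᵢ+1) = 3×11×9 = 297
triangle coeff Δ(1,5,4) = 1/495
Σ_t [1,1]: t=1:−1/576 = -1/576
(3j)²=5/99 [(1 5 4; 0 0 0)], sign=-1
Σ_t [1,1]: t=1:−1/5040 = -1/5040
(3j)²=16/495 [(1 5 4; 0 3 -3)], sign=+1
⇒ 4πI² = 16/33
I = (-1)√(16/33/(4π)) = -0.19642560

-0.196426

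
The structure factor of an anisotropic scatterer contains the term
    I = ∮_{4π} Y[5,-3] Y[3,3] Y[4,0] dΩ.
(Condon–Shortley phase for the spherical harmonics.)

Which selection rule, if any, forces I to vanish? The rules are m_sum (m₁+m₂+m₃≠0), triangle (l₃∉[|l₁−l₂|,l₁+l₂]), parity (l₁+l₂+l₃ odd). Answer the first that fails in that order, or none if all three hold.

none

m₁+m₂+m₃ = -3 + 3 + 0 = 0  ✓
triangle: |5−3|=2 ≤ l₃=4 ≤ 5+3=8  ✓
parity: l₁+l₂+l₃ = 12 is even  ✓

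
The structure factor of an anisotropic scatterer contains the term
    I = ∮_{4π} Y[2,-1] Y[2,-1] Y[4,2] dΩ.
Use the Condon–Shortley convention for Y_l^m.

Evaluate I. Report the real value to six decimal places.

0.254875

m-sum 0 ✓  L=8 even ✓  0≤4≤4 ✓
Π(2lᵢ+1) = 5×5×9 = 225
triangle coeff Δ(2,2,4) = 1/630
Σ_t [0,0]: t=0:+1/16 = 1/16
(3j)²=2/35 [(2 2 4; 0 0 0)], sign=+1
Σ_t [0,0]: t=0:+1/36 = 1/36
(3j)²=4/63 [(2 2 4; -1 -1 2)], sign=+1
⇒ 4πI² = 40/49
I = (+1)√(40/49/(4π)) = 0.25487487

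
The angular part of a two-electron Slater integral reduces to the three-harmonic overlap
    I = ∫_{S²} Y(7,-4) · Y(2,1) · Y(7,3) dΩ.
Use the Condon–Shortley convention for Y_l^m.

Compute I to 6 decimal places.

0.162315

Rules hold: Σm=0, L=16 even, 5≤7≤9.
N = 15·5·15 = 1125
Δ = 2!·12!·2!/17! = 1/185640
Racah Σ t=0..2: t=0:+1/2419200 t=1:−1/518400 t=2:+1/2419200 = -1/907200
⇒ 3j(7 2 7; 0 0 0)² = 56/3315, sgn +1
Racah Σ t=1..2: t=1:−1/14515200 t=2:+1/4354560 = 1/6220800
⇒ 3j(7 2 7; -4 1 3)² = 77/4420, sgn +1
4πI² = N·(3j₀)²·(3jₘ)² = 16170/48841
I = +1·√(0.331074/4π) = 0.16231468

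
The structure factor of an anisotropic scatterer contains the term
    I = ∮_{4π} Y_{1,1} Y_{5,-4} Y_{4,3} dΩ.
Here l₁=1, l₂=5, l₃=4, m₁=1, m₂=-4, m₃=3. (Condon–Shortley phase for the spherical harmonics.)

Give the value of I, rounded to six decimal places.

Rules hold: Σm=0, L=10 even, 4≤4≤6.
N = 3·11·9 = 297
Δ = 2!·0!·8!/11! = 1/495
Racah Σ t=1..1: t=1:−1/576 = -1/576
⇒ 3j(1 5 4; 0 0 0)² = 5/99, sgn -1
Racah Σ t=0..0: t=0:+1/10080 = 1/10080
⇒ 3j(1 5 4; 1 -4 3)² = 4/55, sgn -1
4πI² = N·(3j₀)²·(3jₘ)² = 12/11
I = +1·√(1.09091/4π) = 0.29463840

0.294638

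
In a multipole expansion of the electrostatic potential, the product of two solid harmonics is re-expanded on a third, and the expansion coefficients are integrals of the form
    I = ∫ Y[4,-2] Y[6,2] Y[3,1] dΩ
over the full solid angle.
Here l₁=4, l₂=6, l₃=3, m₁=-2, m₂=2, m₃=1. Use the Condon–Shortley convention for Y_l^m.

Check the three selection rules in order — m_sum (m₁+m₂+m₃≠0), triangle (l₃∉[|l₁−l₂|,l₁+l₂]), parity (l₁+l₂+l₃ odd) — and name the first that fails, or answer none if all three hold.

Σmᵢ = 1  ✗
l₃∈[|l₁−l₂|,l₁+l₂]=[2,10], have l₃=3
Σlᵢ = 13 ⇒ odd

m_sum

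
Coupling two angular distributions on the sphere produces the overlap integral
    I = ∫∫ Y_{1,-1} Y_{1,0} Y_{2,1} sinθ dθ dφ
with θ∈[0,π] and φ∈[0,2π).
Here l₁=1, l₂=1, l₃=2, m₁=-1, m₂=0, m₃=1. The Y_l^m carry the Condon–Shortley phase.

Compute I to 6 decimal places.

-0.218510

m-sum 0 ✓  L=4 even ✓  0≤2≤2 ✓
Π(2lᵢ+1) = 3×3×5 = 45
triangle coeff Δ(1,1,2) = 1/30
Σ_t [0,0]: t=0:+1/1 = 1/1
(3j)²=2/15 [(1 1 2; 0 0 0)], sign=+1
Σ_t [0,0]: t=0:+1/2 = 1/2
(3j)²=1/10 [(1 1 2; -1 0 1)], sign=-1
⇒ 4πI² = 3/5
I = (-1)√(3/5/(4π)) = -0.21850969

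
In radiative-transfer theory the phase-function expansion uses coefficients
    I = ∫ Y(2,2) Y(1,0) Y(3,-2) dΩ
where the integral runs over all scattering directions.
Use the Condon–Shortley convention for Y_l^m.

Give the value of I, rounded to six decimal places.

Checks pass: Σm=0; 6 even; l₃=3∈[1,3].
(2·2+1)(2·1+1)(2·3+1) = 105
Δ: 0! 4! 2! / 7! → 1/105
sum: t=0:+1/4 = 1/4
3j²(2 1 3; 0 0 0) = Δ·Π!·Σ² = 3/35  (sign -1)
sum: t=0:+1/24 = 1/24
3j²(2 1 3; 2 0 -2) = Δ·Π!·Σ² = 1/21  (sign -1)
combine: 4πI² = 105·3/35·1/21 = 3/7
take √, sign +1: I = 0.18467439

0.184674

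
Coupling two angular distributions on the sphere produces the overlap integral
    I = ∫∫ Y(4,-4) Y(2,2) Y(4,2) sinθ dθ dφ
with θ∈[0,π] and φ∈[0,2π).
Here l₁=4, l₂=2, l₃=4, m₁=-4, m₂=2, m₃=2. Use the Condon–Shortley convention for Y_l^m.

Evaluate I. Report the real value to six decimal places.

-0.106180

Rules hold: Σm=0, L=10 even, 2≤4≤6.
N = 9·5·9 = 405
Δ = 2!·6!·2!/11! = 1/13860
Racah Σ t=0..2: t=0:+1/192 t=1:−1/36 t=2:+1/192 = -5/288
⇒ 3j(4 2 4; 0 0 0)² = 20/693, sgn -1
Racah Σ t=2..2: t=2:+1/2880 = 1/2880
⇒ 3j(4 2 4; -4 2 2)² = 2/165, sgn +1
4πI² = N·(3j₀)²·(3jₘ)² = 120/847
I = -1·√(0.141677/4π) = -0.10618031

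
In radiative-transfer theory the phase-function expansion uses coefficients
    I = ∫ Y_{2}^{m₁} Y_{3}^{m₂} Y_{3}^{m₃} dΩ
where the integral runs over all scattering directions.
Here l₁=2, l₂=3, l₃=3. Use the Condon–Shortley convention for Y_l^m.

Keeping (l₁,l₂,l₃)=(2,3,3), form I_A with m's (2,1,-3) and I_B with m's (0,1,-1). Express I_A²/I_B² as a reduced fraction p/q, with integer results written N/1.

10/9

Shared (l₁,l₂,l₃)=(2,3,3): N and (l;000)² cancel in I_A²/I_B².
A: Δ = 2!·2!·4!/9! = 1/3780; Racah Σ t=0..0: t=0:+1/96 = 1/96; ⇒ 3j(2 3 3; 2 1 -3)² = 1/42, sgn +1
B: Δ = 2!·2!·4!/9! = 1/3780; Racah Σ t=0..2: t=0:+1/96 t=1:−1/6 t=2:+1/16 = -3/32; ⇒ 3j(2 3 3; 0 1 -1)² = 3/140, sgn -1
I_A²/I_B² = (1/42)/(3/140) = 10/9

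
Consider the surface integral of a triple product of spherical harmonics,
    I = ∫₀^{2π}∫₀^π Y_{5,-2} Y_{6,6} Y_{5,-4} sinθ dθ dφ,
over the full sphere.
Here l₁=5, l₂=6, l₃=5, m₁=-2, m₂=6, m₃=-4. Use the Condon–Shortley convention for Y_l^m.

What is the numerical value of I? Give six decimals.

Rules hold: Σm=0, L=16 even, 1≤5≤11.
N = 11·13·11 = 1573
Δ = 6!·4!·6!/17! = 1/28588560
Racah Σ t=1..5: t=1:−1/345600 t=2:+1/13824 t=3:−1/5184 t=4:+1/13824 t=5:−1/345600 = -7/129600
⇒ 3j(5 6 5; 0 0 0)² = 80/7293, sgn +1
Racah Σ t=6..6: t=6:+1/3110400 = 1/3110400
⇒ 3j(5 6 5; -2 6 -4)² = 21/1105, sgn -1
4πI² = N·(3j₀)²·(3jₘ)² = 1232/3757
I = -1·√(0.327921/4π) = -0.16153991

-0.161540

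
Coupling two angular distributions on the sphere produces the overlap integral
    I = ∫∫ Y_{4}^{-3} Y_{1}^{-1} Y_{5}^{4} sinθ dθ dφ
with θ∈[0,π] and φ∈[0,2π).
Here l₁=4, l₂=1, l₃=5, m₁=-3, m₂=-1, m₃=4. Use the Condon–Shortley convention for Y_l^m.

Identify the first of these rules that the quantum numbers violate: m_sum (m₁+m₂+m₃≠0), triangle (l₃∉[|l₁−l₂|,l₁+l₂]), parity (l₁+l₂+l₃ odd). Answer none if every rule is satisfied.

none

Σmᵢ = 0  ✓
l₃∈[|l₁−l₂|,l₁+l₂]=[3,5], have l₃=5  ✓
Σlᵢ = 10 ⇒ even  ✓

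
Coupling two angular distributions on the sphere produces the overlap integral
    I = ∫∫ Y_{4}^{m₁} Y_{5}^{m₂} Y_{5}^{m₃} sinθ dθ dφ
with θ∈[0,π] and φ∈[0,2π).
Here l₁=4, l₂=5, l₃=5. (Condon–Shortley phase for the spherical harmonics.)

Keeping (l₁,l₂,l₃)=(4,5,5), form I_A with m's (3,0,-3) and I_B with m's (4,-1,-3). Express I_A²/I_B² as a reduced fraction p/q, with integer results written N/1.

3/5

Same 4,5,5: normalisation and zero-m 3j drop out of the ratio.
A: Δ: 4! 4! 6! / 15! → 1/3153150; sum: t=0:+1/17280 t=1:−1/6912 = -1/11520; 3j²(4 5 5; 3 0 -3) = Δ·Π!·Σ² = 2/143  (sign -1)
B: Δ: 4! 4! 6! / 15! → 1/3153150; sum: t=0:+1/27648 = 1/27648; 3j²(4 5 5; 4 -1 -3) = Δ·Π!·Σ² = 10/429  (sign +1)
I_A²/I_B² = (2/143)/(10/429) = 3/5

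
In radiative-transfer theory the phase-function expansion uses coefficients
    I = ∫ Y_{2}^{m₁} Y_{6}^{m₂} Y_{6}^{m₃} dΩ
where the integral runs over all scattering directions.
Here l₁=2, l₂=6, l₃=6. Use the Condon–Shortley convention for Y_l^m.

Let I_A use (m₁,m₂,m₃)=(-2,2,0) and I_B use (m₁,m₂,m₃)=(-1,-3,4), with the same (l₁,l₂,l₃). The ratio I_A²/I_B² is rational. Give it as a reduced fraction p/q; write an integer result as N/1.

8/7

Shared (l₁,l₂,l₃)=(2,6,6): N and (l;000)² cancel in I_A²/I_B².
A: Δ = 2!·2!·10!/15! = 1/90090; Racah Σ t=2..2: t=2:+1/69120 = 1/69120; ⇒ 3j(2 6 6; -2 2 0)² = 4/143, sgn +1
B: Δ = 2!·2!·10!/15! = 1/90090; Racah Σ t=1..2: t=1:−1/161280 t=2:+1/725760 = -1/207360; ⇒ 3j(2 6 6; -1 -3 4)² = 7/286, sgn -1
I_A²/I_B² = (4/143)/(7/286) = 8/7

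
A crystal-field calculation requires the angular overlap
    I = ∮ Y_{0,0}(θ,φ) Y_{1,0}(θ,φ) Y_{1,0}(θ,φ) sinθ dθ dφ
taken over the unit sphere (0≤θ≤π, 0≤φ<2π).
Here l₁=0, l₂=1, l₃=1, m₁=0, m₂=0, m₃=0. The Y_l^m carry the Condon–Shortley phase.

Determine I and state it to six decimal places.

0.282095

m-sum 0 ✓  L=2 even ✓  1≤1≤1 ✓
Π(2lᵢ+1) = 1×3×3 = 9
triangle coeff Δ(0,1,1) = 1/3
Σ_t [0,0]: t=0:+1/1 = 1/1
(3j)²=1/3 [(0 1 1; 0 0 0)], sign=-1
(m-triple is (0,0,0) — same symbol as above.)
⇒ 4πI² = 1/1
I = (+1)√(1/1/(4π)) = 0.28209479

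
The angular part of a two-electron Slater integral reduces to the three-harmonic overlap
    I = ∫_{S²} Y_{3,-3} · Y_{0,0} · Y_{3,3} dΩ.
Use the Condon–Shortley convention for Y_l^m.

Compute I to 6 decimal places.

-0.282095

Checks pass: Σm=0; 6 even; l₃=3∈[3,3].
(2·3+1)(2·0+1)(2·3+1) = 49
Δ: 0! 6! 0! / 7! → 1/7
sum: t=0:+1/36 = 1/36
3j²(3 0 3; 0 0 0) = Δ·Π!·Σ² = 1/7  (sign -1)
sum: t=0:+1/720 = 1/720
3j²(3 0 3; -3 0 3) = Δ·Π!·Σ² = 1/7  (sign +1)
combine: 4πI² = 49·1/7·1/7 = 1/1
take √, sign -1: I = -0.28209479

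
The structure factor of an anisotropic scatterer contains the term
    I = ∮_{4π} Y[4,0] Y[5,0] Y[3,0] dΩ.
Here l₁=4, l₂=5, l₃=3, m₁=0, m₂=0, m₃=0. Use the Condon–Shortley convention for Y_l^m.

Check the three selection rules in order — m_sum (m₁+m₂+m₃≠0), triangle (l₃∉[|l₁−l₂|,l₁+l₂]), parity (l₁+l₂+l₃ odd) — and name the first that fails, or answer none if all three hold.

none

Σmᵢ = 0  ✓
l₃∈[|l₁−l₂|,l₁+l₂]=[1,9], have l₃=3  ✓
Σlᵢ = 12 ⇒ even  ✓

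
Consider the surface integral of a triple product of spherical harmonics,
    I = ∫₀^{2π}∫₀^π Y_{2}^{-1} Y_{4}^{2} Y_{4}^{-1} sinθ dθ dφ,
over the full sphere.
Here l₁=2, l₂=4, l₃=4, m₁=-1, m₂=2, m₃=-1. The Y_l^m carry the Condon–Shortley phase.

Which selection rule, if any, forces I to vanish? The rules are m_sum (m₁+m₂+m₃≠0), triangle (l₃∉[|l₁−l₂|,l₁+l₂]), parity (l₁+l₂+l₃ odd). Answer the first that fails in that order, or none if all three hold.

Σmᵢ = 0  ✓
l₃∈[|l₁−l₂|,l₁+l₂]=[2,6], have l₃=4  ✓
Σlᵢ = 10 ⇒ even  ✓

none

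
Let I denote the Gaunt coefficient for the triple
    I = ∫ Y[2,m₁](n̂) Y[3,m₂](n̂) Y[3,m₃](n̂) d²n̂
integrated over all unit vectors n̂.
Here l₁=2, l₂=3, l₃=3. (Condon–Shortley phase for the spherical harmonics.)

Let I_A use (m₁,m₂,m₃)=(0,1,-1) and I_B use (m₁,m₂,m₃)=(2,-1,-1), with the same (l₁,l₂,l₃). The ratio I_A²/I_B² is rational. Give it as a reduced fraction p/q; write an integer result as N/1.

3/8

l's match ⇒ only the (l;m) 3-j factors differ between A and B.
A: triangle coeff Δ(2,3,3) = 1/3780; Σ_t [0,2]: t=0:+1/96 t=1:−1/6 t=2:+1/16 = -3/32; (3j)²=3/140 [(2 3 3; 0 1 -1)], sign=-1
B: triangle coeff Δ(2,3,3) = 1/3780; Σ_t [0,0]: t=0:+1/16 = 1/16; (3j)²=2/35 [(2 3 3; 2 -1 -1)], sign=+1
I_A²/I_B² = (3/140)/(2/35) = 3/8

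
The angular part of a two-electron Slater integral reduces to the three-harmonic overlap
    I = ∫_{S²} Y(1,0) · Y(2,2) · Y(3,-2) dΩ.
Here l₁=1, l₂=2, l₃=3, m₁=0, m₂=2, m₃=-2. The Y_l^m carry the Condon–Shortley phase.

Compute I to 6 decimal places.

Rules hold: Σm=0, L=6 even, 1≤3≤3.
N = 3·5·7 = 105
Δ = 0!·2!·4!/7! = 1/105
Racah Σ t=0..0: t=0:+1/4 = 1/4
⇒ 3j(1 2 3; 0 0 0)² = 3/35, sgn -1
Racah Σ t=0..0: t=0:+1/24 = 1/24
⇒ 3j(1 2 3; 0 2 -2)² = 1/21, sgn -1
4πI² = N·(3j₀)²·(3jₘ)² = 3/7
I = +1·√(0.428571/4π) = 0.18467439

0.184674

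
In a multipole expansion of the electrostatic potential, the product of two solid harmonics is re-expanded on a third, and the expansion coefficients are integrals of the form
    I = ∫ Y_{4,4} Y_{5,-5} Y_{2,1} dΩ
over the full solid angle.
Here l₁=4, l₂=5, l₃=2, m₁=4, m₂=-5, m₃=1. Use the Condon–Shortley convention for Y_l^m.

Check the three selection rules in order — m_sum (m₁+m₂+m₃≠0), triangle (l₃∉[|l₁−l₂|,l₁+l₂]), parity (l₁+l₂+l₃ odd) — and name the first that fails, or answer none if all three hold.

Σmᵢ = 0  ✓
l₃∈[|l₁−l₂|,l₁+l₂]=[1,9], have l₃=2  ✓
Σlᵢ = 11 ⇒ odd  ✗

parity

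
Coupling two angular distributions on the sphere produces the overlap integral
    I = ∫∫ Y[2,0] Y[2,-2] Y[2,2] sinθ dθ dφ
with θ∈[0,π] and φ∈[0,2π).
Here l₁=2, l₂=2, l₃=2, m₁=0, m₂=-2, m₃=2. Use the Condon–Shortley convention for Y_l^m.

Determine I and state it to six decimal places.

m-sum 0 ✓  L=6 even ✓  0≤2≤4 ✓
Π(2lᵢ+1) = 5×5×5 = 125
triangle coeff Δ(2,2,2) = 1/630
Σ_t [0,2]: t=0:+1/8 t=1:−1/1 t=2:+1/8 = -3/4
(3j)²=2/35 [(2 2 2; 0 0 0)], sign=-1
Σ_t [0,0]: t=0:+1/8 = 1/8
(3j)²=2/35 [(2 2 2; 0 -2 2)], sign=+1
⇒ 4πI² = 20/49
I = (-1)√(20/49/(4π)) = -0.18022375

-0.180224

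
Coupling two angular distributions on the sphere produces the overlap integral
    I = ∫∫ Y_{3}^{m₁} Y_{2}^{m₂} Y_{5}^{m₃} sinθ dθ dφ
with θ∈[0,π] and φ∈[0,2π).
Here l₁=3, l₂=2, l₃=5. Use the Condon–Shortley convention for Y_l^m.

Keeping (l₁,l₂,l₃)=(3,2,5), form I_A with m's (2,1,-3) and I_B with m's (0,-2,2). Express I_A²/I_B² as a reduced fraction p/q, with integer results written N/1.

16/5

Shared (l₁,l₂,l₃)=(3,2,5): N and (l;000)² cancel in I_A²/I_B².
A: Δ = 0!·6!·4!/11! = 1/2310; Racah Σ t=0..0: t=0:+1/720 = 1/720; ⇒ 3j(3 2 5; 2 1 -3)² = 8/165, sgn +1
B: Δ = 0!·6!·4!/11! = 1/2310; Racah Σ t=0..0: t=0:+1/864 = 1/864; ⇒ 3j(3 2 5; 0 -2 2)² = 1/66, sgn -1
I_A²/I_B² = (8/165)/(1/66) = 16/5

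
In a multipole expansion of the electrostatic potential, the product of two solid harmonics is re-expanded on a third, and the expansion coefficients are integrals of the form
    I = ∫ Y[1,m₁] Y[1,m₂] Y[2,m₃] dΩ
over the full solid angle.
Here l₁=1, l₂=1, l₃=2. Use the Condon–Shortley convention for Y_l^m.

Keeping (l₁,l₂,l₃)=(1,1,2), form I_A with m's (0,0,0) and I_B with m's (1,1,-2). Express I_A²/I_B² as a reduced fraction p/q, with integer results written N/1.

2/3

Shared (l₁,l₂,l₃)=(1,1,2): N and (l;000)² cancel in I_A²/I_B².
A: Δ = 0!·2!·2!/5! = 1/30; Racah Σ t=0..0: t=0:+1/1 = 1/1; ⇒ 3j(1 1 2; 0 0 0)² = 2/15, sgn +1
B: Δ = 0!·2!·2!/5! = 1/30; Racah Σ t=0..0: t=0:+1/4 = 1/4; ⇒ 3j(1 1 2; 1 1 -2)² = 1/5, sgn +1
I_A²/I_B² = (2/15)/(1/5) = 2/3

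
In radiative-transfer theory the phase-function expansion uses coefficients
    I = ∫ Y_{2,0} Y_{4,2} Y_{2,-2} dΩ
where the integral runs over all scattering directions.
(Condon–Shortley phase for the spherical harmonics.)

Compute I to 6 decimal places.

Checks pass: Σm=0; 8 even; l₃=2∈[2,6].
(2·2+1)(2·4+1)(2·2+1) = 225
Δ: 4! 0! 4! / 9! → 1/630
sum: t=2:+1/16 = 1/16
3j²(2 4 2; 0 0 0) = Δ·Π!·Σ² = 2/35  (sign +1)
sum: t=2:+1/96 = 1/96
3j²(2 4 2; 0 2 -2) = Δ·Π!·Σ² = 1/42  (sign +1)
combine: 4πI² = 225·2/35·1/42 = 15/49
take √, sign +1: I = 0.15607835

0.156078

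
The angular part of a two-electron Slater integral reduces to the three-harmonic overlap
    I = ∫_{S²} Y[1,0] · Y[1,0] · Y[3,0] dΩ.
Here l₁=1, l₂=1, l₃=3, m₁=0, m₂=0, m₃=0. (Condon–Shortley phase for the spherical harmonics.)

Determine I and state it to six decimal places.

0.000000

l₃=3 ∉ [0,2] — triangle fails ⇒ I = 0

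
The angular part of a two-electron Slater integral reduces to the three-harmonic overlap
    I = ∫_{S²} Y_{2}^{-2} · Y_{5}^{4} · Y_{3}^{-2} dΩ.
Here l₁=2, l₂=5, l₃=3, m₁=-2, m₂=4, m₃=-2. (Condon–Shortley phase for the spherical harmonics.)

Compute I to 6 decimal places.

0.268967

m-sum 0 ✓  L=10 even ✓  3≤3≤7 ✓
Π(2lᵢ+1) = 5×11×7 = 385
triangle coeff Δ(2,5,3) = 1/2310
Σ_t [2,2]: t=2:+1/144 = 1/144
(3j)²=10/231 [(2 5 3; 0 0 0)], sign=-1
Σ_t [4,4]: t=4:+1/2880 = 1/2880
(3j)²=3/55 [(2 5 3; -2 4 -2)], sign=-1
⇒ 4πI² = 10/11
I = (+1)√(10/11/(4π)) = 0.26896683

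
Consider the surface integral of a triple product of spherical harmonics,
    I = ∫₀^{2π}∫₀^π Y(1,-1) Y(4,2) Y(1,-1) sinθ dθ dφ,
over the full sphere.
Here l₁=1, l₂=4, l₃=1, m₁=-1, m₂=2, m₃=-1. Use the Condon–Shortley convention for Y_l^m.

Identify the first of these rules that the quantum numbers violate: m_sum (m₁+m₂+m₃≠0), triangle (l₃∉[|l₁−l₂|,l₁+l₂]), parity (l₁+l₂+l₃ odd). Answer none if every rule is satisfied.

triangle

m₁+m₂+m₃ = -1 + 2 − 1 = 0  ✓
triangle: |1−4|=3 ≤ l₃=1 ≤ 1+4=5  ✗
parity: l₁+l₂+l₃ = 6 is even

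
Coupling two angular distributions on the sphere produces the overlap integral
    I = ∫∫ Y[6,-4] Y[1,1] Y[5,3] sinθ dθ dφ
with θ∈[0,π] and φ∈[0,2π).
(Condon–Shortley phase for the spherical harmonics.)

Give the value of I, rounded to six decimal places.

Rules hold: Σm=0, L=12 even, 5≤5≤7.
N = 13·3·11 = 429
Δ = 2!·10!·0!/13! = 1/858
Racah Σ t=1..1: t=1:−1/14400 = -1/14400
⇒ 3j(6 1 5; 0 0 0)² = 6/143, sgn +1
Racah Σ t=2..2: t=2:+1/161280 = 1/161280
⇒ 3j(6 1 5; -4 1 3)² = 15/286, sgn +1
4πI² = N·(3j₀)²·(3jₘ)² = 135/143
I = +1·√(0.944056/4π) = 0.27409047

0.274090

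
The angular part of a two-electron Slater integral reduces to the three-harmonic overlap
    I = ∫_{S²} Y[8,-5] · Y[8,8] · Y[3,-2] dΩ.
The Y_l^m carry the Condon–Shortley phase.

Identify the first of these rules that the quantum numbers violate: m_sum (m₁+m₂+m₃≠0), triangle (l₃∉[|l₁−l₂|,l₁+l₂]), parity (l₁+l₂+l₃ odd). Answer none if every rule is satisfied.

m_sum

azimuthal sum: -5 + 8 − 2 = 1  ✗
0 ≤ 3 ≤ 16 (triangle on l)
L = 8 + 8 + 3 = 19 (odd)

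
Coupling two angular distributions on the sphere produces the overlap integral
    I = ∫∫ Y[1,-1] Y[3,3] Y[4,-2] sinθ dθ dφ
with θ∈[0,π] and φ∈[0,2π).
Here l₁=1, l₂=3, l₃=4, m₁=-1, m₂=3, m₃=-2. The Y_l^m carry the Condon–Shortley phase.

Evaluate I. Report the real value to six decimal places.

m-sum 0 ✓  L=8 even ✓  2≤4≤4 ✓
Π(2lᵢ+1) = 3×7×9 = 189
triangle coeff Δ(1,3,4) = 1/252
Σ_t [0,0]: t=0:+1/36 = 1/36
(3j)²=4/63 [(1 3 4; 0 0 0)], sign=+1
Σ_t [0,0]: t=0:+1/1440 = 1/1440
(3j)²=1/252 [(1 3 4; -1 3 -2)], sign=+1
⇒ 4πI² = 1/21
I = (+1)√(1/21/(4π)) = 0.06155813

0.061558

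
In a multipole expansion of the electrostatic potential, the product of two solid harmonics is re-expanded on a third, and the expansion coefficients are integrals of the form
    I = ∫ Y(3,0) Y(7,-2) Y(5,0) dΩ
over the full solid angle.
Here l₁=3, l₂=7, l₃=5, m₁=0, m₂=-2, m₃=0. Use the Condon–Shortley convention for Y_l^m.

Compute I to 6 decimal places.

0.000000

m-sum = 0 − 2 + 0 = -2 ≠ 0 ⇒ I = 0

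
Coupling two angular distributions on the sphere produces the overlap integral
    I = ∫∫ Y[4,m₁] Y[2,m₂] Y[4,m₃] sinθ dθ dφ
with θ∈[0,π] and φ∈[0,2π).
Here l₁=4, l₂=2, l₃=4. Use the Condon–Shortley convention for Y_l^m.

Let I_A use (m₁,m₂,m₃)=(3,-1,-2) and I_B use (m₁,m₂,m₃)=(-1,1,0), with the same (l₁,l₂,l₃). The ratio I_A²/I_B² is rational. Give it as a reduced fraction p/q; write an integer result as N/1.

l's match ⇒ only the (l;m) 3-j factors differ between A and B.
A: triangle coeff Δ(4,2,4) = 1/13860; Σ_t [0,1]: t=0:+1/240 t=1:−1/1440 = 1/288; (3j)²=5/132 [(4 2 4; 3 -1 -2)], sign=+1
B: triangle coeff Δ(4,2,4) = 1/13860; Σ_t [1,2]: t=1:−1/96 t=2:+1/72 = 1/288; (3j)²=1/462 [(4 2 4; -1 1 0)], sign=+1
I_A²/I_B² = (5/132)/(1/462) = 35/2

35/2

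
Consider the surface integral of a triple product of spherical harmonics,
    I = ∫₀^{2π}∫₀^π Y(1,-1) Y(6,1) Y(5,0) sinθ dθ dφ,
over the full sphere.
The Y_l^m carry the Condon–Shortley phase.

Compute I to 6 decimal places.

Rules hold: Σm=0, L=12 even, 5≤5≤7.
N = 3·13·11 = 429
Δ = 2!·0!·10!/13! = 1/858
Racah Σ t=1..1: t=1:−1/14400 = -1/14400
⇒ 3j(1 6 5; 0 0 0)² = 6/143, sgn +1
Racah Σ t=2..2: t=2:+1/28800 = 1/28800
⇒ 3j(1 6 5; -1 1 0)² = 7/286, sgn -1
4πI² = N·(3j₀)²·(3jₘ)² = 63/143
I = -1·√(0.440559/4π) = -0.18723944

-0.187239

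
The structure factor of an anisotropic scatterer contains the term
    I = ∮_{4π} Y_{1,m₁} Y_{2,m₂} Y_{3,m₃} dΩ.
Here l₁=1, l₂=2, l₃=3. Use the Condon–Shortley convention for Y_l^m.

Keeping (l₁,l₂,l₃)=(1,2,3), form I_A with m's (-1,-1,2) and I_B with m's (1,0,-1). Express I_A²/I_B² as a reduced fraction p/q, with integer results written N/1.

5/3

Shared (l₁,l₂,l₃)=(1,2,3): N and (l;000)² cancel in I_A²/I_B².
A: Δ = 0!·2!·4!/7! = 1/105; Racah Σ t=0..0: t=0:+1/12 = 1/12; ⇒ 3j(1 2 3; -1 -1 2)² = 2/21, sgn -1
B: Δ = 0!·2!·4!/7! = 1/105; Racah Σ t=0..0: t=0:+1/8 = 1/8; ⇒ 3j(1 2 3; 1 0 -1)² = 2/35, sgn +1
I_A²/I_B² = (2/21)/(2/35) = 5/3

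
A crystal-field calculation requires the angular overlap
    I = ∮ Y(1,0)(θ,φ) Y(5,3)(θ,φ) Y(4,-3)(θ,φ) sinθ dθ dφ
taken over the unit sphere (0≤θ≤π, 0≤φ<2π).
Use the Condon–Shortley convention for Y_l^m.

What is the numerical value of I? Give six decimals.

m-sum 0 ✓  L=10 even ✓  4≤4≤6 ✓
Π(2lᵢ+1) = 3×11×9 = 297
triangle coeff Δ(1,5,4) = 1/495
Σ_t [1,1]: t=1:−1/576 = -1/576
(3j)²=5/99 [(1 5 4; 0 0 0)], sign=-1
Σ_t [1,1]: t=1:−1/5040 = -1/5040
(3j)²=16/495 [(1 5 4; 0 3 -3)], sign=+1
⇒ 4πI² = 16/33
I = (-1)√(16/33/(4π)) = -0.19642560

-0.196426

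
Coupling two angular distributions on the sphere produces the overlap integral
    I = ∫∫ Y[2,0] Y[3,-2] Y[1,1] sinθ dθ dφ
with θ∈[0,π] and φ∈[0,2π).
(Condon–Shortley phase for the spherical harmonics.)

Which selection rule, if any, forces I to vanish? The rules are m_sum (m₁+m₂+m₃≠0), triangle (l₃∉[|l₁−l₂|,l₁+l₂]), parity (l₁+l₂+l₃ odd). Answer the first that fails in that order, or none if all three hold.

azimuthal sum: 0 − 2 + 1 = -1  ✗
1 ≤ 1 ≤ 5 (triangle on l)
L = 2 + 3 + 1 = 6 (even)

m_sum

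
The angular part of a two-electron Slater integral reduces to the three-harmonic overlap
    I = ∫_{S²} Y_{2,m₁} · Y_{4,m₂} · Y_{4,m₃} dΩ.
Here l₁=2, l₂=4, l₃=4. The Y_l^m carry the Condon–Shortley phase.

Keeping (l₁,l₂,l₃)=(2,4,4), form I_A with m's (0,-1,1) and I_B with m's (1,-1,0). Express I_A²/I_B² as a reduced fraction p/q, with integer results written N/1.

Shared (l₁,l₂,l₃)=(2,4,4): N and (l;000)² cancel in I_A²/I_B².
A: Δ = 2!·2!·6!/11! = 1/13860; Racah Σ t=0..2: t=0:+1/144 t=1:−1/48 t=2:+1/480 = -17/1440; ⇒ 3j(2 4 4; 0 -1 1)² = 289/13860, sgn +1
B: Δ = 2!·2!·6!/11! = 1/13860; Racah Σ t=0..1: t=0:+1/72 t=1:−1/96 = 1/288; ⇒ 3j(2 4 4; 1 -1 0)² = 1/462, sgn +1
I_A²/I_B² = (289/13860)/(1/462) = 289/30

289/30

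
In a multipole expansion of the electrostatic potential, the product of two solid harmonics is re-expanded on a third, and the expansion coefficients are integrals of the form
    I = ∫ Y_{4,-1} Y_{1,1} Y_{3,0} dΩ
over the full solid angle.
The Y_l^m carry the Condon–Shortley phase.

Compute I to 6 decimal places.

Rules hold: Σm=0, L=8 even, 3≤3≤5.
N = 9·3·7 = 189
Δ = 2!·6!·0!/9! = 1/252
Racah Σ t=1..1: t=1:−1/36 = -1/36
⇒ 3j(4 1 3; 0 0 0)² = 4/63, sgn +1
Racah Σ t=2..2: t=2:+1/72 = 1/72
⇒ 3j(4 1 3; -1 1 0)² = 5/126, sgn -1
4πI² = N·(3j₀)²·(3jₘ)² = 10/21
I = -1·√(0.47619/4π) = -0.19466390

-0.194664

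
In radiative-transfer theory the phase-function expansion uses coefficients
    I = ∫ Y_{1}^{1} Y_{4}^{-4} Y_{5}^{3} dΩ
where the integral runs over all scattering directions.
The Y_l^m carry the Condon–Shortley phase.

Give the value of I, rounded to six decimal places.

-0.049106

Checks pass: Σm=0; 10 even; l₃=5∈[3,5].
(2·1+1)(2·4+1)(2·5+1) = 297
Δ: 0! 2! 8! / 11! → 1/495
sum: t=0:+1/576 = 1/576
3j²(1 4 5; 0 0 0) = Δ·Π!·Σ² = 5/99  (sign -1)
sum: t=0:+1/80640 = 1/80640
3j²(1 4 5; 1 -4 3) = Δ·Π!·Σ² = 1/495  (sign +1)
combine: 4πI² = 297·5/99·1/495 = 1/33
take √, sign -1: I = -0.04910640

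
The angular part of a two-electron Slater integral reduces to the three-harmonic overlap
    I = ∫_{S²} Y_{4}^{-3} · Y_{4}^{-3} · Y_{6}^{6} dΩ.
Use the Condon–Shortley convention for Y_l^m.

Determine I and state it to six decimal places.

0.216205

m-sum 0 ✓  L=14 even ✓  0≤6≤8 ✓
Π(2lᵢ+1) = 9×9×13 = 1053
triangle coeff Δ(4,4,6) = 1/1261260
Σ_t [0,2]: t=0:+1/4608 t=1:−1/1296 t=2:+1/4608 = -7/20736
(3j)²=20/1287 [(4 4 6; 0 0 0)], sign=-1
Σ_t [1,1]: t=1:−1/518400 = -1/518400
(3j)²=7/195 [(4 4 6; -3 -3 6)], sign=-1
⇒ 4πI² = 84/143
I = (+1)√(84/143/(4π)) = 0.21620548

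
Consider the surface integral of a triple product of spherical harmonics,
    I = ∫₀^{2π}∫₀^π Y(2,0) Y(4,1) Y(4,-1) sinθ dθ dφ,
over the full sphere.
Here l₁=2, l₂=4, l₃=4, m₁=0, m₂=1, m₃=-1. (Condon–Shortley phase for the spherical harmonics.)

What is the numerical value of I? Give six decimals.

-0.139264

m-sum 0 ✓  L=10 even ✓  2≤4≤6 ✓
Π(2lᵢ+1) = 5×9×9 = 405
triangle coeff Δ(2,4,4) = 1/13860
Σ_t [0,2]: t=0:+1/192 t=1:−1/36 t=2:+1/192 = -5/288
(3j)²=20/693 [(2 4 4; 0 0 0)], sign=-1
Σ_t [0,2]: t=0:+1/480 t=1:−1/48 t=2:+1/144 = -17/1440
(3j)²=289/13860 [(2 4 4; 0 1 -1)], sign=+1
⇒ 4πI² = 1445/5929
I = (-1)√(1445/5929/(4π)) = -0.13926381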